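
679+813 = 1492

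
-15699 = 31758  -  47457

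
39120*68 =2660160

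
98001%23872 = 2513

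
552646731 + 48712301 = 601359032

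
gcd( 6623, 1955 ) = 1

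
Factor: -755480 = -2^3*5^1*11^1*17^1*101^1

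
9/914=9/914 = 0.01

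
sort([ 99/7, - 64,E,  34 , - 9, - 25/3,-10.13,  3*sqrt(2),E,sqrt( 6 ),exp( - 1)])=[- 64,  -  10.13, - 9, - 25/3,exp( - 1), sqrt(6 ),E,E, 3 *sqrt( 2), 99/7, 34]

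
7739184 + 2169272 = 9908456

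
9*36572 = 329148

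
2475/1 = 2475  =  2475.00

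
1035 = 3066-2031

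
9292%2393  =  2113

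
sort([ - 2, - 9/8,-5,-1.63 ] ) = [-5,-2,-1.63,  -  9/8 ]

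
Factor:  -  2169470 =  - 2^1*5^1*216947^1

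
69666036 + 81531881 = 151197917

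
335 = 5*67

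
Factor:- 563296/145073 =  - 2^5 * 29^1*239^ ( - 1) = -928/239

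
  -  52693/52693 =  - 1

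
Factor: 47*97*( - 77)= - 351043= - 7^1*11^1*47^1*97^1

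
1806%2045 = 1806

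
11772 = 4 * 2943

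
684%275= 134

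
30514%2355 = 2254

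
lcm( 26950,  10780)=53900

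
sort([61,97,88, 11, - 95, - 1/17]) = [ - 95, - 1/17, 11, 61, 88, 97]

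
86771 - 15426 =71345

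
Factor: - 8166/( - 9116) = 4083/4558=2^( - 1 )*3^1*43^ ( - 1 )*53^(-1 )*1361^1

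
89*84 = 7476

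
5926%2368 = 1190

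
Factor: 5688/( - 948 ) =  - 6 = -2^1* 3^1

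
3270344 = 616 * 5309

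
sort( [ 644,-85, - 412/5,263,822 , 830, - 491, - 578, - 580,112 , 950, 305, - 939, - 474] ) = [ - 939,-580,- 578,  -  491, -474 , -85,  -  412/5  ,  112, 263, 305, 644 , 822, 830,950]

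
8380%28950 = 8380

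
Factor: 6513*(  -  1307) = - 8512491 = - 3^1 * 13^1*167^1* 1307^1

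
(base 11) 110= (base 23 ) 5H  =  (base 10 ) 132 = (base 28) 4K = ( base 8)204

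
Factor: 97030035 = 3^3 * 5^1 * 718741^1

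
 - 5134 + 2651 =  - 2483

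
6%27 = 6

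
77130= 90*857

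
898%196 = 114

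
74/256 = 37/128 = 0.29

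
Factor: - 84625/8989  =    -  5^3 * 89^( - 1)*101^( - 1)*677^1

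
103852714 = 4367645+99485069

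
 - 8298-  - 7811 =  - 487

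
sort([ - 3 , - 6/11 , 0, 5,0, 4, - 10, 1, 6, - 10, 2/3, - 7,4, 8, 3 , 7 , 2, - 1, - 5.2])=[ - 10, - 10, - 7  , - 5.2, - 3 , - 1, - 6/11,0,0,2/3 , 1, 2, 3,  4, 4, 5 , 6,7, 8]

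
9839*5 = 49195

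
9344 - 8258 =1086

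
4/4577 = 4/4577 = 0.00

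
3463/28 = 3463/28 = 123.68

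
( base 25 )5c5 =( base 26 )51O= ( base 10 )3430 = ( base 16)d66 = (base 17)bed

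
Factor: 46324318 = 2^1 * 19^1*1219061^1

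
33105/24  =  1379 + 3/8 = 1379.38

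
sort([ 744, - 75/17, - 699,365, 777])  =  [-699, - 75/17, 365,744, 777]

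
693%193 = 114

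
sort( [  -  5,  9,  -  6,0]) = [  -  6, - 5,0, 9 ] 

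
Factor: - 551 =-19^1 * 29^1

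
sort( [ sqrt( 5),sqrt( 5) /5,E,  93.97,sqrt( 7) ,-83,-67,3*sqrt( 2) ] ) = [ - 83, - 67,sqrt( 5) /5,  sqrt ( 5),  sqrt( 7),E,3*sqrt( 2 ) , 93.97]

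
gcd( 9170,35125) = 5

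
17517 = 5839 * 3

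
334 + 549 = 883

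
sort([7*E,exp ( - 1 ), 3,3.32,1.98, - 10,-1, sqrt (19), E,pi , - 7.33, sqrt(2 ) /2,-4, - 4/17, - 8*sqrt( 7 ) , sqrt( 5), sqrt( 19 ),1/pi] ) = [ - 8*sqrt( 7 ), - 10, - 7.33, - 4, - 1, - 4/17, 1/pi,exp(-1) , sqrt(2)/2,1.98,sqrt(5 ),E,3, pi, 3.32,  sqrt(19), sqrt( 19 ), 7*E]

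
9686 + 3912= 13598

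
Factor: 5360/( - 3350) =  - 2^3*5^(  -  1 ) =-8/5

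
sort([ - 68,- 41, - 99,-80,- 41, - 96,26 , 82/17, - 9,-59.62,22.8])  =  [-99, - 96, - 80 , - 68, - 59.62,  -  41,  -  41 ,  -  9,82/17,22.8,26 ] 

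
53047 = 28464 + 24583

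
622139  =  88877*7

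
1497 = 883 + 614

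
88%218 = 88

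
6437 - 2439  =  3998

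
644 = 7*92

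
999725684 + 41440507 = 1041166191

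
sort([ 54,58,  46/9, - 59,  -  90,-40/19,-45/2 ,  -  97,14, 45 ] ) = [ - 97, - 90, - 59 , - 45/2,-40/19,46/9, 14, 45,54,58]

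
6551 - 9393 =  - 2842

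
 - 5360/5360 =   -  1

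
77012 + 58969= 135981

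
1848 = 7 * 264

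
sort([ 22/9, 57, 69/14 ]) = [ 22/9,  69/14, 57 ] 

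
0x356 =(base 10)854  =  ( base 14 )450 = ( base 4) 31112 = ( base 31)rh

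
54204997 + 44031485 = 98236482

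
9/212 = 9/212 = 0.04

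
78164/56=1395 + 11/14 = 1395.79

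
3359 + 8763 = 12122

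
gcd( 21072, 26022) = 6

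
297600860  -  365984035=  - 68383175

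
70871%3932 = 95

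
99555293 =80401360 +19153933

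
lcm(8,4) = 8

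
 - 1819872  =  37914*( - 48) 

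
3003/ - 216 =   -  1001/72 = - 13.90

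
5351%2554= 243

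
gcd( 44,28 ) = 4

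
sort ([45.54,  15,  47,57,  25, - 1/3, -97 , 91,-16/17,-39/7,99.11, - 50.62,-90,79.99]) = [-97, - 90, - 50.62, - 39/7, - 16/17,-1/3,15,  25,45.54,47,57,79.99,91,99.11]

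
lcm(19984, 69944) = 139888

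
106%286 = 106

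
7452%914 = 140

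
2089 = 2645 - 556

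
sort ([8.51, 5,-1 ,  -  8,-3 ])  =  [ - 8,  -  3, - 1,5, 8.51] 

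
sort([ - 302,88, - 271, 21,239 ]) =[  -  302, - 271, 21, 88, 239]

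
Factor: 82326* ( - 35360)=-2911047360 = - 2^6*3^1*5^1*13^1 * 17^1*13721^1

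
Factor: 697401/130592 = 2^( - 5)*3^2*7^(-1 )*11^(-1 )*53^( - 1) *77489^1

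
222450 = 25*8898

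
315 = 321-6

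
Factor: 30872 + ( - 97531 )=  - 191^1*349^1=- 66659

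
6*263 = 1578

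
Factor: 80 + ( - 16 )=64 = 2^6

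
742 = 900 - 158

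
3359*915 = 3073485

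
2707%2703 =4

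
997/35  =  997/35= 28.49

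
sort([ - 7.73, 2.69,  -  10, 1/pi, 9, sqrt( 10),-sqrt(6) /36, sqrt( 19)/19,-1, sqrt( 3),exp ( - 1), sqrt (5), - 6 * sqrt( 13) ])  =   [ - 6 *sqrt ( 13),- 10, - 7.73, - 1, - sqrt( 6 ) /36, sqrt( 19 )/19,1/pi,exp( - 1 ), sqrt( 3 ),  sqrt( 5 ), 2.69,sqrt( 10 ), 9 ] 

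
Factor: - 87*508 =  - 44196 = - 2^2*3^1  *29^1  *127^1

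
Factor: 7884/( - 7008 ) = - 9/8 = - 2^( - 3)*3^2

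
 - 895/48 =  - 895/48= - 18.65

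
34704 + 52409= 87113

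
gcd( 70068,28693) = 1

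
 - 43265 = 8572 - 51837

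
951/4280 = 951/4280 = 0.22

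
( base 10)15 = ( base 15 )10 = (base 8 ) 17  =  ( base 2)1111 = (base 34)F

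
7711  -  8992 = -1281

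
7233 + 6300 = 13533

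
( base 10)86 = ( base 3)10012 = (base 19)4A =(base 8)126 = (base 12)72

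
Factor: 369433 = 83^1*4451^1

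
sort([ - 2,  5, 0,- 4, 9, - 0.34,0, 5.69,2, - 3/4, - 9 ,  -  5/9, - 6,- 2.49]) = [ - 9,-6, - 4 , - 2.49, - 2, - 3/4, - 5/9, - 0.34, 0, 0, 2, 5,5.69  ,  9 ] 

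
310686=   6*51781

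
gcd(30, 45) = 15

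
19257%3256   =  2977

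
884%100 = 84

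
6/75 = 2/25 = 0.08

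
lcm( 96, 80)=480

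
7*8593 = 60151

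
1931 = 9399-7468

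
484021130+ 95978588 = 579999718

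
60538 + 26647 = 87185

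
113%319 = 113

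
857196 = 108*7937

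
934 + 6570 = 7504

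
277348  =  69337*4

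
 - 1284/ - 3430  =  642/1715  =  0.37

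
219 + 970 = 1189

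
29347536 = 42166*696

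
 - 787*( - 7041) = 5541267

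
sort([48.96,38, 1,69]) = [ 1, 38, 48.96, 69]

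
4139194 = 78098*53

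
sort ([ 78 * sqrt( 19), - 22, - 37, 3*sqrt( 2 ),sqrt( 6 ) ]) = [ - 37, - 22,sqrt( 6 ),3 * sqrt( 2),78*sqrt( 19 )]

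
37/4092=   37/4092 = 0.01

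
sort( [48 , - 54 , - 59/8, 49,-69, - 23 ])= [ - 69, - 54,-23,- 59/8,  48,  49] 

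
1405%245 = 180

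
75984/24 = 3166 = 3166.00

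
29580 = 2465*12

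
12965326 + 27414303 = 40379629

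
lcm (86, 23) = 1978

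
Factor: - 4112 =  -2^4 * 257^1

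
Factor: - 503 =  - 503^1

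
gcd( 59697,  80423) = 1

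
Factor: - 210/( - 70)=3 = 3^1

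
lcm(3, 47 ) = 141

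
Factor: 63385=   5^1* 7^1 * 1811^1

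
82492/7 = 82492/7  =  11784.57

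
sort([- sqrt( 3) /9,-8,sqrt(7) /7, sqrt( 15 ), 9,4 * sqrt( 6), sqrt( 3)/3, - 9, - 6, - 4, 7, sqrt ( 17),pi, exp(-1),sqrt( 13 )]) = [-9, - 8, - 6, - 4 , - sqrt( 3) /9, exp (-1),sqrt( 7)/7, sqrt( 3 )/3,pi, sqrt( 13 ),  sqrt( 15), sqrt ( 17 ), 7, 9,4 * sqrt( 6) ] 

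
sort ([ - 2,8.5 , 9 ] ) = [ - 2,8.5,9] 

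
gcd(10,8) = 2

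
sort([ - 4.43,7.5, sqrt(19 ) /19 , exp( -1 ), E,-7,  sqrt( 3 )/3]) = [ - 7 , - 4.43,  sqrt( 19)/19 , exp(-1 ) , sqrt( 3) /3,E, 7.5 ]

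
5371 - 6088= - 717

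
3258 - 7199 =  - 3941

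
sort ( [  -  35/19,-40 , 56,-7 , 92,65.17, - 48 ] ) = [ - 48,  -  40, -7, - 35/19,56,65.17, 92]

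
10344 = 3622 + 6722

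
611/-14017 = -611/14017 = -  0.04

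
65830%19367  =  7729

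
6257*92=575644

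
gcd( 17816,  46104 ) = 136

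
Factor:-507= - 3^1 * 13^2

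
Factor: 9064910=2^1* 5^1*17^1* 53323^1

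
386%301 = 85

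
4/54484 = 1/13621 =0.00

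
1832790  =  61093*30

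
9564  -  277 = 9287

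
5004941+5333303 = 10338244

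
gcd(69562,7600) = 2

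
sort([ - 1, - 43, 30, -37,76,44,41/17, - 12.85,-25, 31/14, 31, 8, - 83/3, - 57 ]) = [ - 57, - 43, - 37, - 83/3, - 25,  -  12.85, -1,31/14, 41/17 , 8,30,31, 44,  76] 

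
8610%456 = 402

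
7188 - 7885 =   -  697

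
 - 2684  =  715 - 3399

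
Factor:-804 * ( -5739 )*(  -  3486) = -2^3*3^3*7^1*67^1 * 83^1*1913^1 = - 16084947816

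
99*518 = 51282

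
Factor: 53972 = 2^2 * 103^1*131^1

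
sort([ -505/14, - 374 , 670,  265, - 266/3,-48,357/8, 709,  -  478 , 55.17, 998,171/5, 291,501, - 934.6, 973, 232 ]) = [ - 934.6, - 478, - 374,-266/3,-48,-505/14,171/5,357/8, 55.17 , 232,  265,291, 501,  670,709,  973,998 ]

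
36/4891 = 36/4891 = 0.01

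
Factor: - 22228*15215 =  - 338199020 = - 2^2 * 5^1*17^1 * 179^1 *5557^1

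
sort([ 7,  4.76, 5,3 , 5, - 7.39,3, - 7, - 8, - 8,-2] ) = [ - 8, - 8, - 7.39,  -  7, - 2, 3,3, 4.76,  5, 5,7]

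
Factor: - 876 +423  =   - 453 = - 3^1*151^1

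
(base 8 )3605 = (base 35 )1k0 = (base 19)566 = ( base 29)28B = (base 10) 1925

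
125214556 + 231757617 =356972173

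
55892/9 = 55892/9 =6210.22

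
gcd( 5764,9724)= 44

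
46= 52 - 6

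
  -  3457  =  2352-5809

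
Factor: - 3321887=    - 3321887^1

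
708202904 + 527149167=1235352071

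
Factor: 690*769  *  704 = 2^7*3^1*5^1*11^1* 23^1*769^1 = 373549440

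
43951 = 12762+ 31189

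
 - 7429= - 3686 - 3743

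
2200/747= 2  +  706/747 = 2.95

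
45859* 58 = 2659822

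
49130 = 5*9826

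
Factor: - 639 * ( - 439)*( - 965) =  - 270702765 = - 3^2*5^1*71^1*193^1* 439^1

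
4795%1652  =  1491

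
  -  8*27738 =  - 221904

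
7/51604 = 1/7372 = 0.00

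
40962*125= 5120250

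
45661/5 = 9132 + 1/5=9132.20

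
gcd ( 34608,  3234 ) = 42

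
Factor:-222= - 2^1*3^1*37^1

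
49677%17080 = 15517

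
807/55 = 807/55 = 14.67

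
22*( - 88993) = - 1957846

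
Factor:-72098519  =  -72098519^1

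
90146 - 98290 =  - 8144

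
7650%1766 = 586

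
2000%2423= 2000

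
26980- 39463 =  - 12483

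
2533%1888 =645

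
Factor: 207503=59^1*3517^1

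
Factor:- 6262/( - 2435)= 2^1*5^( - 1)*31^1*101^1*487^( - 1)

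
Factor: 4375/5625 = 3^ ( - 2)*7^1 = 7/9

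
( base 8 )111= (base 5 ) 243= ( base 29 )2f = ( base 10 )73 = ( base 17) 45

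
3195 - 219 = 2976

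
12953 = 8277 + 4676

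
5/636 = 5/636 = 0.01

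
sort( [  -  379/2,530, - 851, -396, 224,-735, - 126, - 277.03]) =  [ - 851, - 735, - 396, - 277.03, -379/2, - 126 , 224, 530] 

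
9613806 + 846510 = 10460316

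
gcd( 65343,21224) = 1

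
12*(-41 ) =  - 492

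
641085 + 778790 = 1419875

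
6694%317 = 37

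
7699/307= 7699/307 =25.08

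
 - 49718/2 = -24859 = - 24859.00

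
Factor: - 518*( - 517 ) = 267806 = 2^1*7^1*11^1*37^1*47^1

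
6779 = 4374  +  2405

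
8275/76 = 108 + 67/76 = 108.88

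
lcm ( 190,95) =190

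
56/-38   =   - 2  +  10/19 = - 1.47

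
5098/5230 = 2549/2615=0.97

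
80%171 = 80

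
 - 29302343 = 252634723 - 281937066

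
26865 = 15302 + 11563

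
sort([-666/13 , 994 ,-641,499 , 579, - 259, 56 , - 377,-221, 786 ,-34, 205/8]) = [-641,  -  377,  -  259, - 221, - 666/13  ,  -  34,205/8,56, 499 , 579, 786, 994]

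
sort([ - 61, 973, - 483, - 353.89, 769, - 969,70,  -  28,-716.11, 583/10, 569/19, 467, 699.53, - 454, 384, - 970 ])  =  [ - 970,-969, - 716.11, - 483, -454 , - 353.89,  -  61, - 28, 569/19,  583/10 , 70, 384  ,  467,  699.53, 769, 973 ] 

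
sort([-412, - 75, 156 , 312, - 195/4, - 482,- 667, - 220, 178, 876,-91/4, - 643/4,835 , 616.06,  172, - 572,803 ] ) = [ - 667, -572, - 482, - 412, - 220, - 643/4,  -  75, - 195/4, - 91/4,156,172 , 178, 312, 616.06,803, 835,  876]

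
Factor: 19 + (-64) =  - 45 = - 3^2*5^1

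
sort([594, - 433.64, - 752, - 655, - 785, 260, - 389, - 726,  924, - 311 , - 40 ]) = [ - 785, - 752, - 726,-655, - 433.64,- 389,  -  311 , - 40, 260,594,924 ]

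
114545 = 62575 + 51970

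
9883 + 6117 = 16000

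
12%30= 12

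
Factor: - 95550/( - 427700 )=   21/94 = 2^(-1 )*3^1 * 7^1*47^ ( - 1 )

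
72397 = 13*5569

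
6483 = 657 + 5826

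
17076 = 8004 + 9072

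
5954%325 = 104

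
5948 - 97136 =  - 91188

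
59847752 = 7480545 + 52367207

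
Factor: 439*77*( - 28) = -2^2* 7^2*11^1*439^1 = - 946484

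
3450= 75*46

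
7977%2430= 687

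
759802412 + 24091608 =783894020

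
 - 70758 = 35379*( -2)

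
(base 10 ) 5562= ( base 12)3276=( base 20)DI2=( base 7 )22134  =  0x15BA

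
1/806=1/806 = 0.00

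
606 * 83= 50298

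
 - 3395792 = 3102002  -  6497794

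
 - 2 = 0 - 2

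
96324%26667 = 16323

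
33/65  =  33/65 =0.51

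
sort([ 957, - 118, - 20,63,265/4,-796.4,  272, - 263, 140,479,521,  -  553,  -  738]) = [-796.4, - 738, - 553,-263, - 118, -20 , 63,265/4,140, 272,479 , 521,957 ]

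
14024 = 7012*2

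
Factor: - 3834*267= - 2^1 * 3^4 * 71^1 * 89^1 = - 1023678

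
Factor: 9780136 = 2^3 * 19^1 * 37^2*47^1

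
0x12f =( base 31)9o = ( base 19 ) fi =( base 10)303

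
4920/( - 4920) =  - 1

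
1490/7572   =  745/3786 = 0.20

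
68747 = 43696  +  25051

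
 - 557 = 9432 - 9989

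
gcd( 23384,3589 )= 37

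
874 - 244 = 630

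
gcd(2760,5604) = 12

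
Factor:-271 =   -  271^1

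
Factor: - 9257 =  - 9257^1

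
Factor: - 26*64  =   - 2^7*13^1 = - 1664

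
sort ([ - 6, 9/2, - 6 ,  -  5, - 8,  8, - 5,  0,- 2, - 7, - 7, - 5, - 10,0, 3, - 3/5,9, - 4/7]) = [  -  10,  -  8, - 7 , - 7,  -  6, - 6,-5, - 5,-5,  -  2, - 3/5,  -  4/7 , 0,0, 3,9/2,  8, 9] 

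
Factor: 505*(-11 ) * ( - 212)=2^2*5^1 *11^1*53^1*101^1 = 1177660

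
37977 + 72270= 110247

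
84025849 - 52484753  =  31541096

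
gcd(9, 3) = 3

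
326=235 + 91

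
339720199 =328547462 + 11172737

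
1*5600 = 5600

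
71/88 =71/88= 0.81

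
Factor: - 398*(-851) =338698 = 2^1*23^1*37^1*199^1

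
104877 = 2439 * 43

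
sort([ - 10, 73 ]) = [ - 10,73] 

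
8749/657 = 8749/657 =13.32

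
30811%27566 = 3245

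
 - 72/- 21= 3 +3/7  =  3.43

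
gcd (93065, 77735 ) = 35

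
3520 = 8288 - 4768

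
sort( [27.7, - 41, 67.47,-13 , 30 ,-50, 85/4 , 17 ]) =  [-50, - 41, - 13,17, 85/4, 27.7,  30, 67.47]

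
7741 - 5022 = 2719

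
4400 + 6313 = 10713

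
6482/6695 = 6482/6695 = 0.97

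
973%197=185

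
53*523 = 27719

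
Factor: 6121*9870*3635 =219605871450 =2^1*3^1  *5^2 * 7^1*47^1*727^1*6121^1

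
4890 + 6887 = 11777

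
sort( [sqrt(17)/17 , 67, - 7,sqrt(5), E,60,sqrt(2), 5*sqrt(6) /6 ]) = [-7,sqrt( 17 )/17 , sqrt (2 ),5*sqrt (6 ) /6,sqrt(5 ),E, 60, 67]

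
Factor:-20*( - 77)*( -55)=-84700 = - 2^2*5^2*7^1*11^2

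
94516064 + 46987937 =141504001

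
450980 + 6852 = 457832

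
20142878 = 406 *49613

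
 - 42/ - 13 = 3 + 3/13  =  3.23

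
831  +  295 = 1126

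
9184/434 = 21 + 5/31 = 21.16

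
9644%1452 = 932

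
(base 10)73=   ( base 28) 2H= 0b1001001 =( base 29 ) 2F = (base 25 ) 2N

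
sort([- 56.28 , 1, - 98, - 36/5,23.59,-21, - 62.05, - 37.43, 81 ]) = [ - 98, - 62.05, - 56.28, - 37.43, - 21, - 36/5, 1,23.59,81 ] 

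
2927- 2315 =612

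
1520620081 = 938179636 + 582440445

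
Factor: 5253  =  3^1 * 17^1*103^1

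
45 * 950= 42750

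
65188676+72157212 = 137345888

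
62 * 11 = 682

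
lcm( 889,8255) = 57785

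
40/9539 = 40/9539 = 0.00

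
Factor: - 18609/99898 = - 2^( - 1 )*3^1*199^( - 1 )*251^( - 1 ) * 6203^1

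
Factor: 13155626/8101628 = 2^(-1)*11^1 * 61^1  *  821^ ( - 1)*2467^( - 1) * 9803^1 = 6577813/4050814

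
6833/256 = 26 + 177/256 = 26.69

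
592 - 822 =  - 230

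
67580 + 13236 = 80816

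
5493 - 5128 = 365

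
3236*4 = 12944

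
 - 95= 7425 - 7520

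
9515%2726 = 1337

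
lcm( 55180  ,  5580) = 496620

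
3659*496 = 1814864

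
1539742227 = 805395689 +734346538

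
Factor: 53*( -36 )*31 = - 2^2*3^2*31^1*53^1 = - 59148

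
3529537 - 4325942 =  - 796405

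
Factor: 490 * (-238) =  - 116620 = -2^2*5^1 *7^3*17^1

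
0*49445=0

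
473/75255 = 473/75255 = 0.01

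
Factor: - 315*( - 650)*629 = 128787750 = 2^1*3^2*5^3*7^1 * 13^1*17^1*37^1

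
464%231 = 2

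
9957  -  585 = 9372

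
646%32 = 6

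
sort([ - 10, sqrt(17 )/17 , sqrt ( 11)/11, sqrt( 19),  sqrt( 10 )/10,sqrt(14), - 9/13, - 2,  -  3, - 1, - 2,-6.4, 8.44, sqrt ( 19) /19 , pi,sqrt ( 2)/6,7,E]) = [ - 10, - 6.4, - 3, - 2,  -  2, -1, -9/13, sqrt( 19) /19, sqrt(2)/6,sqrt (17 ) /17, sqrt( 11) /11  ,  sqrt(10) /10, E,pi,sqrt ( 14 ),sqrt(19),7,  8.44 ] 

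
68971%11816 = 9891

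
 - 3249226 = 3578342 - 6827568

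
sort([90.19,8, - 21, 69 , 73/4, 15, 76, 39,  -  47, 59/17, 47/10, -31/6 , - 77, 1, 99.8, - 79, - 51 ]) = [  -  79, - 77,-51, - 47, - 21, - 31/6,1, 59/17 , 47/10,8,15, 73/4,39, 69, 76, 90.19,99.8]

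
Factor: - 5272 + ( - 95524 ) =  - 2^2 * 113^1*223^1 =- 100796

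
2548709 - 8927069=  - 6378360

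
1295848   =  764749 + 531099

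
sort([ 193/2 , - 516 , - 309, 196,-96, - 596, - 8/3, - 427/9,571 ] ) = [ - 596 , - 516, - 309, - 96,-427/9, - 8/3, 193/2, 196, 571]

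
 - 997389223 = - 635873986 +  - 361515237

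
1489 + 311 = 1800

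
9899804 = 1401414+8498390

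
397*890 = 353330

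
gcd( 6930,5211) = 9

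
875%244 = 143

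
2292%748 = 48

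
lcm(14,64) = 448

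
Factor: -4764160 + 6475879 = 1711719=3^3*63397^1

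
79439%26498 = 26443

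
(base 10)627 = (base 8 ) 1163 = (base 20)1b7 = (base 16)273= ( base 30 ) KR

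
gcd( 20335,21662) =1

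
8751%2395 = 1566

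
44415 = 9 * 4935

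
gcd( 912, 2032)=16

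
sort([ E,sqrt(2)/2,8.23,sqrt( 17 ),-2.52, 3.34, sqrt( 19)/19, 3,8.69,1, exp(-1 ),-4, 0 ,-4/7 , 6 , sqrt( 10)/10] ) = [-4,  -  2.52, - 4/7,0,sqrt(19)/19,sqrt( 10)/10, exp(-1),sqrt(2)/2,1, E,3,3.34,sqrt( 17), 6,8.23 , 8.69]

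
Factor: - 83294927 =-83294927^1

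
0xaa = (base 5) 1140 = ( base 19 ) 8i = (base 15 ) b5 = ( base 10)170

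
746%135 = 71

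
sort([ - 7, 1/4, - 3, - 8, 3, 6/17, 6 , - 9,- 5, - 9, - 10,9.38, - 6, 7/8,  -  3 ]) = [ - 10, - 9, - 9, - 8, - 7,  -  6, - 5, - 3, - 3, 1/4, 6/17, 7/8, 3,6,  9.38 ] 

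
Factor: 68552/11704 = 41/7 = 7^( - 1)*41^1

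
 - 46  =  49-95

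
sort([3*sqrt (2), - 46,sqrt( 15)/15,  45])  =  [ - 46, sqrt(15)/15, 3*sqrt ( 2),45]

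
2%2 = 0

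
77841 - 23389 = 54452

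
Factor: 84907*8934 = 2^1*3^1*197^1*431^1*1489^1 = 758559138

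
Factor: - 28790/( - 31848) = 14395/15924 = 2^( - 2)*3^(-1 ) * 5^1*1327^( - 1)*2879^1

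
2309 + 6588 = 8897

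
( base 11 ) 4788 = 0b1100001111011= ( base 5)200032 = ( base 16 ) 187B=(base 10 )6267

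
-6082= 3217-9299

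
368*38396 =14129728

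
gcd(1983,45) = 3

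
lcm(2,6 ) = 6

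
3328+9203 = 12531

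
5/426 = 5/426 = 0.01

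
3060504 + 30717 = 3091221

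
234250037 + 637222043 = 871472080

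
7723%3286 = 1151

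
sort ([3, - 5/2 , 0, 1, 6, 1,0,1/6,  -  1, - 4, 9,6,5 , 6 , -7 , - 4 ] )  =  [ - 7,-4, - 4, - 5/2, - 1,0,0, 1/6,1, 1,  3,5,6 , 6,6,9 ]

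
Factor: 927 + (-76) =851  =  23^1 * 37^1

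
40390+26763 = 67153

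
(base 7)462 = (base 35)6u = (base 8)360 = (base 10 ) 240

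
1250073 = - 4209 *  ( - 297) 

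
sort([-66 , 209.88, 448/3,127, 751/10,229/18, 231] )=[-66,  229/18, 751/10,  127 , 448/3,209.88, 231 ] 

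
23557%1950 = 157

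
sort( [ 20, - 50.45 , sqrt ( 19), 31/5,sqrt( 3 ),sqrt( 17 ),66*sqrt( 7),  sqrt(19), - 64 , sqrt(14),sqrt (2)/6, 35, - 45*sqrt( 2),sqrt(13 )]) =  [ - 64, - 45*sqrt(2 ),-50.45,sqrt( 2 ) /6,sqrt ( 3),sqrt(13),sqrt( 14),sqrt(17 ), sqrt(19),sqrt(19) , 31/5,20,35, 66 *sqrt( 7)] 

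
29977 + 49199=79176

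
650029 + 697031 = 1347060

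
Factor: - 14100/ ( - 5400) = 47/18 = 2^( - 1 )* 3^( - 2) * 47^1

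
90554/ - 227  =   - 90554/227 =-  398.92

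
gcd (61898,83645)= 1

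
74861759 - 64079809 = 10781950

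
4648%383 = 52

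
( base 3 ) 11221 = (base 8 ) 205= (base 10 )133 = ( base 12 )b1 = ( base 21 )67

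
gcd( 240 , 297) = 3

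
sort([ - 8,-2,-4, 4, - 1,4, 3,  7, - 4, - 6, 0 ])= [ - 8,-6, - 4, - 4,-2, - 1,0,3, 4, 4, 7 ] 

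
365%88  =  13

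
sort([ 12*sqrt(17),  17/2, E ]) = [ E,  17/2, 12*sqrt (17) ] 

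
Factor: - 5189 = - 5189^1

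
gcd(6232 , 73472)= 328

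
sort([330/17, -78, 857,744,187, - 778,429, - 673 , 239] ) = [ - 778,-673, - 78,330/17,187,239, 429,744,857 ]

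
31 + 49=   80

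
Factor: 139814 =2^1*53^1 * 1319^1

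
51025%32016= 19009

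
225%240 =225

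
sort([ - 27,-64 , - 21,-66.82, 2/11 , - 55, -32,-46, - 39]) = [-66.82,-64, -55 , -46, - 39,-32 , - 27, - 21, 2/11]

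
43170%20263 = 2644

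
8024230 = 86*93305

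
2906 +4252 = 7158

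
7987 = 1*7987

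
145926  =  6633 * 22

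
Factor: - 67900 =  - 2^2*5^2*7^1*97^1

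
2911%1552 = 1359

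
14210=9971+4239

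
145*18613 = 2698885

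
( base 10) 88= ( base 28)34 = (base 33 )2m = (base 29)31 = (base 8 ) 130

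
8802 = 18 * 489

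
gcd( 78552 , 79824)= 24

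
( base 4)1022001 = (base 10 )4737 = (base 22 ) 9h7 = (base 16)1281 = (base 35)3UC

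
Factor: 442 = 2^1* 13^1 * 17^1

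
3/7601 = 3/7601=0.00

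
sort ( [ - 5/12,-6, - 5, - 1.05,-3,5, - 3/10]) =[ - 6,- 5,-3,- 1.05, - 5/12,-3/10, 5 ] 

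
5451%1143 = 879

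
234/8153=234/8153=   0.03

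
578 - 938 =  - 360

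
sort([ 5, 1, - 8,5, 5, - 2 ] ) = [ - 8, - 2,1 , 5, 5,  5] 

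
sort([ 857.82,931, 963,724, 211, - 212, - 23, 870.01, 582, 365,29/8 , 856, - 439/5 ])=[ - 212  ,-439/5, - 23,29/8, 211, 365,582, 724,856, 857.82, 870.01,931  ,  963] 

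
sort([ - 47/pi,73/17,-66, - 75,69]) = [ - 75, - 66, - 47/pi,73/17,69]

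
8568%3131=2306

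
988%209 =152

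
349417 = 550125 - 200708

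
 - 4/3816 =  - 1/954=- 0.00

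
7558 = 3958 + 3600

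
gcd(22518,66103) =1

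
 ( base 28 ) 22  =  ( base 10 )58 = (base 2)111010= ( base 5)213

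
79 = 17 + 62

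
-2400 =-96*25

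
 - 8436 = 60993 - 69429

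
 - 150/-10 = 15 + 0/1 = 15.00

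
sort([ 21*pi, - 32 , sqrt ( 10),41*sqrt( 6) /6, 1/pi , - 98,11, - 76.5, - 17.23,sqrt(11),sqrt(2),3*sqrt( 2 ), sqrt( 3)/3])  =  [ - 98, - 76.5, - 32,-17.23, 1/pi,sqrt( 3)/3,sqrt( 2),sqrt(10 ), sqrt( 11), 3 * sqrt( 2),11, 41*sqrt(6)/6,21*pi]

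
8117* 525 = 4261425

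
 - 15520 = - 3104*5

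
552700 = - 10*( - 55270)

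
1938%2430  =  1938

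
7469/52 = 143  +  33/52  =  143.63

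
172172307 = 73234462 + 98937845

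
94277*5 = 471385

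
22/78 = 11/39 =0.28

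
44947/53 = 44947/53 = 848.06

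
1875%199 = 84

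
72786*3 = 218358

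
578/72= 289/36= 8.03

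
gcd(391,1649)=17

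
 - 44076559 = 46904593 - 90981152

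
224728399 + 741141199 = 965869598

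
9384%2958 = 510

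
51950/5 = 10390  =  10390.00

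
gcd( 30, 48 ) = 6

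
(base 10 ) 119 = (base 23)54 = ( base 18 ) 6b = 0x77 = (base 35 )3e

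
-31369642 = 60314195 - 91683837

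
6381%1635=1476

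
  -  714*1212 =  - 865368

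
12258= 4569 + 7689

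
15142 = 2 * 7571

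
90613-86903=3710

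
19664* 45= 884880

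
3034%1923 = 1111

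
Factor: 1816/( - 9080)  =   - 5^(-1)= - 1/5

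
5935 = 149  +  5786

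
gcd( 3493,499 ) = 499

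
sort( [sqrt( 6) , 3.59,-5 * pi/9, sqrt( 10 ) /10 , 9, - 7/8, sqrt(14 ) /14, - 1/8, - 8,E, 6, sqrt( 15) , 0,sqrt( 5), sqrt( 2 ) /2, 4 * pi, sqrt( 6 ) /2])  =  [ - 8 , - 5*pi/9,-7/8, - 1/8, 0,sqrt( 14)/14, sqrt (10 )/10,sqrt( 2 ) /2, sqrt( 6 ) /2,sqrt( 5 ), sqrt (6 ),E,3.59, sqrt(15 ),6,  9 , 4*pi ] 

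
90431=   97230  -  6799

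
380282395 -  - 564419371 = 944701766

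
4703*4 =18812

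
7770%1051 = 413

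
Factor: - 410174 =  - 2^1*67^1*3061^1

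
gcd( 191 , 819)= 1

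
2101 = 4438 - 2337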